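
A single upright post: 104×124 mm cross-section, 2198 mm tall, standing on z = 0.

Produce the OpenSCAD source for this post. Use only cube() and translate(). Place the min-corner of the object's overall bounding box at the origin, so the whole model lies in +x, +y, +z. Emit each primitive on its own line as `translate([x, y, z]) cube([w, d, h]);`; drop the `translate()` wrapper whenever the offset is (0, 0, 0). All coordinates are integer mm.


cube([104, 124, 2198]);


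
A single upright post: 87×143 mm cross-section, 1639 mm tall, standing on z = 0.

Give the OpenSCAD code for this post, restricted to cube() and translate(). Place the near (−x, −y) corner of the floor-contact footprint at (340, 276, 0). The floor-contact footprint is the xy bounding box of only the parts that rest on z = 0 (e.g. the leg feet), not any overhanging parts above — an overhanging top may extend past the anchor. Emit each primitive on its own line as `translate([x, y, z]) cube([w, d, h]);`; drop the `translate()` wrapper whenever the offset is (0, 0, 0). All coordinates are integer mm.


translate([340, 276, 0]) cube([87, 143, 1639]);


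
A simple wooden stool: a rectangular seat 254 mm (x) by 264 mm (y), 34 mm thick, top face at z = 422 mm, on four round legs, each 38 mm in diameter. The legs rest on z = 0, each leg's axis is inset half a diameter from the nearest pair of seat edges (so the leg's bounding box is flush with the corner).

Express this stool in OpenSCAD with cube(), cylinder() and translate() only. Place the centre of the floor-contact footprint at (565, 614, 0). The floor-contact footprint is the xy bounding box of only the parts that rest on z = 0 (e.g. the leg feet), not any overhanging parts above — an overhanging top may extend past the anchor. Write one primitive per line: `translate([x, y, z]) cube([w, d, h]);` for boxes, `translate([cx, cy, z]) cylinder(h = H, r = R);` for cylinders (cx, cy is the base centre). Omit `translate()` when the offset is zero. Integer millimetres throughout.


// leg_h = 422 - 34 = 388
translate([438, 482, 388]) cube([254, 264, 34]);
translate([457, 501, 0]) cylinder(h = 388, r = 19);
translate([673, 501, 0]) cylinder(h = 388, r = 19);
translate([457, 727, 0]) cylinder(h = 388, r = 19);
translate([673, 727, 0]) cylinder(h = 388, r = 19);


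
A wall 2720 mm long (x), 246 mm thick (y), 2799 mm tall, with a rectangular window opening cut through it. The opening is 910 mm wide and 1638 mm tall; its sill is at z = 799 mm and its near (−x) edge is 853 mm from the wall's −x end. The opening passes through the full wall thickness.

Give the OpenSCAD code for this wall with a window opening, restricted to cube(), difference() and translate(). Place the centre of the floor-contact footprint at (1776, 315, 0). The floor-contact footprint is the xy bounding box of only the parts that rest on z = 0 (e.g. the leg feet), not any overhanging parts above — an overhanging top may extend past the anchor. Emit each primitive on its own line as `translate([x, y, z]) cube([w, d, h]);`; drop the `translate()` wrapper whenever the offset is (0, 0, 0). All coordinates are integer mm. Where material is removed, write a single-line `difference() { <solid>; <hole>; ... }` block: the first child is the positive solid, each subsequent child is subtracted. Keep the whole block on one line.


difference() { translate([416, 192, 0]) cube([2720, 246, 2799]); translate([1269, 192, 799]) cube([910, 246, 1638]); }


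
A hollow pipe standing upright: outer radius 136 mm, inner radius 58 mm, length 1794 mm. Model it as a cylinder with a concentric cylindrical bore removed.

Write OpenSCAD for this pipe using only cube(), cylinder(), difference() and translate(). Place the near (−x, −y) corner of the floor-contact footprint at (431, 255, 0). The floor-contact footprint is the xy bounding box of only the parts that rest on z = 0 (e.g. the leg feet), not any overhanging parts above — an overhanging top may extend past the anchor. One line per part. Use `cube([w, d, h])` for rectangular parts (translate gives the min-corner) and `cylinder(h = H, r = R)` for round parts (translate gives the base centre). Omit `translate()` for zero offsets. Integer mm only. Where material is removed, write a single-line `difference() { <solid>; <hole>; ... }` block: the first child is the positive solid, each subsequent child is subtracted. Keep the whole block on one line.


difference() { translate([567, 391, 0]) cylinder(h = 1794, r = 136); translate([567, 391, 0]) cylinder(h = 1794, r = 58); }


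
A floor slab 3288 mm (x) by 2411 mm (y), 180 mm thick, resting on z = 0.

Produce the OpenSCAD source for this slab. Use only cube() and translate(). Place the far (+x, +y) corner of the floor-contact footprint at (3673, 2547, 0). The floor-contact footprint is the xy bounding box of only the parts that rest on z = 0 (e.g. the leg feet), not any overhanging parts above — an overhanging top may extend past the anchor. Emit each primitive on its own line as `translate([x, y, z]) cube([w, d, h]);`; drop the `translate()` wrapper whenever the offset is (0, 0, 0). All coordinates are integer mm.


translate([385, 136, 0]) cube([3288, 2411, 180]);


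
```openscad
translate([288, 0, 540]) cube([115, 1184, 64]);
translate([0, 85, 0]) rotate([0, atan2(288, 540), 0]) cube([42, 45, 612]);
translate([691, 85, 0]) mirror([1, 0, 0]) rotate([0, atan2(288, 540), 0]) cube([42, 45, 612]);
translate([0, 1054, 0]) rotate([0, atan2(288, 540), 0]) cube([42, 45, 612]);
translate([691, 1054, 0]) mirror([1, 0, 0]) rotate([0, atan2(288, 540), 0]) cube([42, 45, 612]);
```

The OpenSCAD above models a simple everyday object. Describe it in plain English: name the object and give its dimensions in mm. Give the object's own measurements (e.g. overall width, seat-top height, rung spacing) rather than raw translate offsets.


A sawhorse. A 115×1184×64 mm beam (x, y, z) sits on two A-frame leg pairs. Each pair is two raked legs of 42×45 mm section (45 mm along y) splaying symmetrically in x. Each leg rises 540 mm vertically over 288 mm of horizontal reach and is 612 mm long along its own axis. Every leg's outer bottom edge rests on the floor and its outer top edge meets a bottom edge of the beam — the left legs (tilting toward +x) meet the beam's −x bottom edge, the right legs (their mirror images, tilting toward −x) meet its +x bottom edge — so the leg tops tuck under the beam, the beam's underside is 540 mm above the floor, and the feet are 691 mm apart outside-to-outside with the beam centred between them. The two leg pairs are set in 85 mm from either end of the beam.


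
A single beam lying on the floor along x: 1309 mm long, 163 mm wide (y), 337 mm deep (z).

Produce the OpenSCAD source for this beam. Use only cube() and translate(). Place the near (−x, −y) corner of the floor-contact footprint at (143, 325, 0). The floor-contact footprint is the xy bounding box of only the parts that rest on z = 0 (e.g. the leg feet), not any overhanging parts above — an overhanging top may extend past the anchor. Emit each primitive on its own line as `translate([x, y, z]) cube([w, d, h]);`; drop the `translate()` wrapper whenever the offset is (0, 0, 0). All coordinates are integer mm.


translate([143, 325, 0]) cube([1309, 163, 337]);


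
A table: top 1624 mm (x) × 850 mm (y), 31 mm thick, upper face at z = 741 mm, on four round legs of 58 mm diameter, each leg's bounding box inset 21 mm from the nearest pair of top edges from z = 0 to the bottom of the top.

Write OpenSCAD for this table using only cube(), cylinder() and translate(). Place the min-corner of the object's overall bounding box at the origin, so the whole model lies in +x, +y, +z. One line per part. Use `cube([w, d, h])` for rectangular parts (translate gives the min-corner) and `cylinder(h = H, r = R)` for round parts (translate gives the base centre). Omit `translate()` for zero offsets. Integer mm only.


// leg_h = 741 - 31 = 710
translate([0, 0, 710]) cube([1624, 850, 31]);
translate([50, 50, 0]) cylinder(h = 710, r = 29);
translate([1574, 50, 0]) cylinder(h = 710, r = 29);
translate([50, 800, 0]) cylinder(h = 710, r = 29);
translate([1574, 800, 0]) cylinder(h = 710, r = 29);


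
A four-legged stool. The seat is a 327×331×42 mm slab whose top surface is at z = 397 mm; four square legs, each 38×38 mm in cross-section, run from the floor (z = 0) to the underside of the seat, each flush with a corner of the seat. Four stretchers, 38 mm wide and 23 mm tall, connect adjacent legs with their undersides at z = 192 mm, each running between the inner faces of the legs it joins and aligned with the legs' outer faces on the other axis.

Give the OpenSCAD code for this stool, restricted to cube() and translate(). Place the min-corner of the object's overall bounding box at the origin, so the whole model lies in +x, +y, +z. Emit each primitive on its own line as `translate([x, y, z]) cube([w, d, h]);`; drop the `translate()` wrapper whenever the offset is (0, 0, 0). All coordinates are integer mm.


// leg_h = 397 - 42 = 355
// stretcher span = 327 - 2*38 = 251
translate([0, 0, 355]) cube([327, 331, 42]);
cube([38, 38, 355]);
translate([289, 0, 0]) cube([38, 38, 355]);
translate([0, 293, 0]) cube([38, 38, 355]);
translate([289, 293, 0]) cube([38, 38, 355]);
translate([38, 0, 192]) cube([251, 38, 23]);
translate([38, 293, 192]) cube([251, 38, 23]);
translate([0, 38, 192]) cube([38, 255, 23]);
translate([289, 38, 192]) cube([38, 255, 23]);


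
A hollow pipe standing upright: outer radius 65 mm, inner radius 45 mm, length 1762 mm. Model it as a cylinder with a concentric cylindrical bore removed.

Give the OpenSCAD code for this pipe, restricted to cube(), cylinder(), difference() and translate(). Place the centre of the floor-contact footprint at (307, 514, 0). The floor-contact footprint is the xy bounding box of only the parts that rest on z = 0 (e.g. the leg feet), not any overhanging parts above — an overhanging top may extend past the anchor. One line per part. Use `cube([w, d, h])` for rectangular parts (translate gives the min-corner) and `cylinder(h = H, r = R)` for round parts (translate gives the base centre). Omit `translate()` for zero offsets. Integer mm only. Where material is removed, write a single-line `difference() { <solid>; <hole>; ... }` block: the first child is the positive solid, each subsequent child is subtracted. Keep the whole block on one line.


difference() { translate([307, 514, 0]) cylinder(h = 1762, r = 65); translate([307, 514, 0]) cylinder(h = 1762, r = 45); }


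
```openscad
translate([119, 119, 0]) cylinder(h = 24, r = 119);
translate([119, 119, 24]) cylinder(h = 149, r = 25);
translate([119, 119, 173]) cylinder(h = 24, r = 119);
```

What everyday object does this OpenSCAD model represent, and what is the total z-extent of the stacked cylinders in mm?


A spool. The overall height is 197 mm.

Three coaxial cylinders, large–small–large — a spool. Two 24 mm flanges and a 149 mm core give 24 + 149 + 24 = 197 mm.


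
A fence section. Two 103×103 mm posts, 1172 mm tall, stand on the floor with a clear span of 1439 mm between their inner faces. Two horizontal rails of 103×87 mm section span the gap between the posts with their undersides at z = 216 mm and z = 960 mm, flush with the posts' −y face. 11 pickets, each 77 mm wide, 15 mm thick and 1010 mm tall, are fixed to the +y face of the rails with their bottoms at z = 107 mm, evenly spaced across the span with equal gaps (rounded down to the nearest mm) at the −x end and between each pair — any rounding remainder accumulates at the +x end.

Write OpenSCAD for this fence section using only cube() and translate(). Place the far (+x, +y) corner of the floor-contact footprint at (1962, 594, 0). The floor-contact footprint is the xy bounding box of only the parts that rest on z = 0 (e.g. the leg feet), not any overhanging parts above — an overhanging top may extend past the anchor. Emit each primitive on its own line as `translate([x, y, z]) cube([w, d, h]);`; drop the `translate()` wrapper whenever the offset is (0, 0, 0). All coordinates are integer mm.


translate([317, 491, 0]) cube([103, 103, 1172]);
translate([1859, 491, 0]) cube([103, 103, 1172]);
translate([420, 491, 216]) cube([1439, 103, 87]);
translate([420, 491, 960]) cube([1439, 103, 87]);
translate([469, 594, 107]) cube([77, 15, 1010]);
translate([595, 594, 107]) cube([77, 15, 1010]);
translate([721, 594, 107]) cube([77, 15, 1010]);
translate([847, 594, 107]) cube([77, 15, 1010]);
translate([973, 594, 107]) cube([77, 15, 1010]);
translate([1099, 594, 107]) cube([77, 15, 1010]);
translate([1225, 594, 107]) cube([77, 15, 1010]);
translate([1351, 594, 107]) cube([77, 15, 1010]);
translate([1477, 594, 107]) cube([77, 15, 1010]);
translate([1603, 594, 107]) cube([77, 15, 1010]);
translate([1729, 594, 107]) cube([77, 15, 1010]);


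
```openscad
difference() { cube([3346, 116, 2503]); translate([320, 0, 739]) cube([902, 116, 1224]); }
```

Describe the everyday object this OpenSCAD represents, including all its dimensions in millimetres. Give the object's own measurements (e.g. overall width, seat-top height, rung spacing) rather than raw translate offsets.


A wall 3346 mm long (x), 116 mm thick (y), 2503 mm tall, with a rectangular window opening cut through it. The opening is 902 mm wide and 1224 mm tall; its sill is at z = 739 mm and its near (−x) edge is 320 mm from the wall's −x end. The opening passes through the full wall thickness.


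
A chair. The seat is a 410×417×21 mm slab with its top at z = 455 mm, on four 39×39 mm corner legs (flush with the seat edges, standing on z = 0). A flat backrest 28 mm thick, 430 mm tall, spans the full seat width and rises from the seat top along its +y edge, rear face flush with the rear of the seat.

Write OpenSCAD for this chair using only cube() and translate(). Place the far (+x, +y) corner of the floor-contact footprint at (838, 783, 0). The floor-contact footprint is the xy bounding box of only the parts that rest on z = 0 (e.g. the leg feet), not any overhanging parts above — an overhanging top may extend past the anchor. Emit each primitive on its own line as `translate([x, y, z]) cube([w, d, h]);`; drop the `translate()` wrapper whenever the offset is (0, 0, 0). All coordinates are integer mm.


// leg_h = 455 - 21 = 434
translate([428, 366, 434]) cube([410, 417, 21]);
translate([428, 366, 0]) cube([39, 39, 434]);
translate([799, 366, 0]) cube([39, 39, 434]);
translate([428, 744, 0]) cube([39, 39, 434]);
translate([799, 744, 0]) cube([39, 39, 434]);
translate([428, 755, 455]) cube([410, 28, 430]);


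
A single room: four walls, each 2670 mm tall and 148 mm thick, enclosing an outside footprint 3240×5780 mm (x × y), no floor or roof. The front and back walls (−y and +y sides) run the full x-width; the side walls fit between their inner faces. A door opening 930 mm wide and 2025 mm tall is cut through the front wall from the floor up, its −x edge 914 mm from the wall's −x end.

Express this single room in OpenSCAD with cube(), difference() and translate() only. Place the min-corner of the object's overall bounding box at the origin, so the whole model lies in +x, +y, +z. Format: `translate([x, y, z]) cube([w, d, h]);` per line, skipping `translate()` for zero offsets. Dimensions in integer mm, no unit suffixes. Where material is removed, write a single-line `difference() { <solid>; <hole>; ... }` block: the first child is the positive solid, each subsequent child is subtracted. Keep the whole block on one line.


difference() { cube([3240, 148, 2670]); translate([914, 0, 0]) cube([930, 148, 2025]); }
translate([0, 5632, 0]) cube([3240, 148, 2670]);
translate([0, 148, 0]) cube([148, 5484, 2670]);
translate([3092, 148, 0]) cube([148, 5484, 2670]);


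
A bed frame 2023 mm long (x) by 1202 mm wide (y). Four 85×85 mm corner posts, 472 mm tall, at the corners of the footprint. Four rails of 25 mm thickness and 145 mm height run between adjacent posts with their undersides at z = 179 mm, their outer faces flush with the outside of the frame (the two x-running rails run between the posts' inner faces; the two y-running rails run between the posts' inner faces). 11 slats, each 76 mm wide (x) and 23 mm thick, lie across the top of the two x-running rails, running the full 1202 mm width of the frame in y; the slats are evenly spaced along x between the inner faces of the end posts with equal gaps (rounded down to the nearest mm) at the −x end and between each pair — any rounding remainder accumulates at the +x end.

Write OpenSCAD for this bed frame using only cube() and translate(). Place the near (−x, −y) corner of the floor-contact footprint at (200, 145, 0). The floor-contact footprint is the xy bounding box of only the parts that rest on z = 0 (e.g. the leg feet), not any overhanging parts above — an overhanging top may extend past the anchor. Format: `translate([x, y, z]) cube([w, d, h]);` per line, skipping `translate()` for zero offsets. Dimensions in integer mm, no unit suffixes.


translate([200, 145, 0]) cube([85, 85, 472]);
translate([200, 1262, 0]) cube([85, 85, 472]);
translate([2138, 145, 0]) cube([85, 85, 472]);
translate([2138, 1262, 0]) cube([85, 85, 472]);
translate([285, 145, 179]) cube([1853, 25, 145]);
translate([285, 1322, 179]) cube([1853, 25, 145]);
translate([200, 230, 179]) cube([25, 1032, 145]);
translate([2198, 230, 179]) cube([25, 1032, 145]);
translate([369, 145, 324]) cube([76, 1202, 23]);
translate([529, 145, 324]) cube([76, 1202, 23]);
translate([689, 145, 324]) cube([76, 1202, 23]);
translate([849, 145, 324]) cube([76, 1202, 23]);
translate([1009, 145, 324]) cube([76, 1202, 23]);
translate([1169, 145, 324]) cube([76, 1202, 23]);
translate([1329, 145, 324]) cube([76, 1202, 23]);
translate([1489, 145, 324]) cube([76, 1202, 23]);
translate([1649, 145, 324]) cube([76, 1202, 23]);
translate([1809, 145, 324]) cube([76, 1202, 23]);
translate([1969, 145, 324]) cube([76, 1202, 23]);


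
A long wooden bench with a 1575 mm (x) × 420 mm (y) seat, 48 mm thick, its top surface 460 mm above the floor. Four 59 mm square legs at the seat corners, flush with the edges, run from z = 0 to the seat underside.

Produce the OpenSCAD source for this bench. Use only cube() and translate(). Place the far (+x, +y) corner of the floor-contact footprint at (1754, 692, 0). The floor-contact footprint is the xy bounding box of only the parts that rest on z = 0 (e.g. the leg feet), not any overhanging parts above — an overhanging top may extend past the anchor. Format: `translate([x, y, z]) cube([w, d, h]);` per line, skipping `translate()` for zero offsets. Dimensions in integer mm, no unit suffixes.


translate([179, 272, 412]) cube([1575, 420, 48]);
translate([179, 272, 0]) cube([59, 59, 412]);
translate([179, 633, 0]) cube([59, 59, 412]);
translate([1695, 272, 0]) cube([59, 59, 412]);
translate([1695, 633, 0]) cube([59, 59, 412]);


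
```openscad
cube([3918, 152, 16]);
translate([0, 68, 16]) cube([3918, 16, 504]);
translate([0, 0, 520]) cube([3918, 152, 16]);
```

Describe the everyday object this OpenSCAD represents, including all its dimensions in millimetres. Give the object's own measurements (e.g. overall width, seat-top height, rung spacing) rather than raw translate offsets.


An I-beam lying along x, 3918 mm long. Overall section height 536 mm. Two flanges 152 mm wide (y) and 16 mm thick, one on the floor and one at the top; a web 16 mm thick runs between them, centred on the flange width.


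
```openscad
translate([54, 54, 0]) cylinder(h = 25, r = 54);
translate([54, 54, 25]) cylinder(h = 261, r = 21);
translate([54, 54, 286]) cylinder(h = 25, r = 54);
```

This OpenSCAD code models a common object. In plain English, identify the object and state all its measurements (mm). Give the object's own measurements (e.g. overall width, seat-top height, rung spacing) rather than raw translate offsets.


A spool: two coaxial disc flanges of radius 54 mm and thickness 25 mm, joined by a core cylinder of radius 21 mm and height 261 mm. The lower flange rests on z = 0 and the three cylinders share a vertical axis.


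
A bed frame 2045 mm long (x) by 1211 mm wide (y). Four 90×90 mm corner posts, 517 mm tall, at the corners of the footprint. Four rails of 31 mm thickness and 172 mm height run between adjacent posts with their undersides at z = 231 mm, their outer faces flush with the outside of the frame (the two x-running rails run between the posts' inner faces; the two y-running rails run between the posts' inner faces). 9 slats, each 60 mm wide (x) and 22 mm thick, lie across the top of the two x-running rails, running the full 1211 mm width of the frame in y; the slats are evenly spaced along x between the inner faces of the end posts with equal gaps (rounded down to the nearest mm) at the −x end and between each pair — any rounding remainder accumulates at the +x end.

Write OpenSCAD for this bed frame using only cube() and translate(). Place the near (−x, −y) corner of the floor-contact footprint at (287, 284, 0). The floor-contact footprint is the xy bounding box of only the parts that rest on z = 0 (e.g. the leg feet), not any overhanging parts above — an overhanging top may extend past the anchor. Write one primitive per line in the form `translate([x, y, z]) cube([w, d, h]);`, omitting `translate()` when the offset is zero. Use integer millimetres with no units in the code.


translate([287, 284, 0]) cube([90, 90, 517]);
translate([287, 1405, 0]) cube([90, 90, 517]);
translate([2242, 284, 0]) cube([90, 90, 517]);
translate([2242, 1405, 0]) cube([90, 90, 517]);
translate([377, 284, 231]) cube([1865, 31, 172]);
translate([377, 1464, 231]) cube([1865, 31, 172]);
translate([287, 374, 231]) cube([31, 1031, 172]);
translate([2301, 374, 231]) cube([31, 1031, 172]);
translate([509, 284, 403]) cube([60, 1211, 22]);
translate([701, 284, 403]) cube([60, 1211, 22]);
translate([893, 284, 403]) cube([60, 1211, 22]);
translate([1085, 284, 403]) cube([60, 1211, 22]);
translate([1277, 284, 403]) cube([60, 1211, 22]);
translate([1469, 284, 403]) cube([60, 1211, 22]);
translate([1661, 284, 403]) cube([60, 1211, 22]);
translate([1853, 284, 403]) cube([60, 1211, 22]);
translate([2045, 284, 403]) cube([60, 1211, 22]);


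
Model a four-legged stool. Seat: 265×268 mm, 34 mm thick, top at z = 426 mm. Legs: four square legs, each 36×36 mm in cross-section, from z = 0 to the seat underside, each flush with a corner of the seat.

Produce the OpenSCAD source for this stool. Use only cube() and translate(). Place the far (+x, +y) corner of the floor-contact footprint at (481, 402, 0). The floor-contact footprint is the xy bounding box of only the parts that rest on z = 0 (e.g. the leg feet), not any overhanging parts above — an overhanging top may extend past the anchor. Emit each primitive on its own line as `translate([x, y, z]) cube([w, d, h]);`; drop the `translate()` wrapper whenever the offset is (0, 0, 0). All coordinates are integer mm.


translate([216, 134, 392]) cube([265, 268, 34]);
translate([216, 134, 0]) cube([36, 36, 392]);
translate([445, 134, 0]) cube([36, 36, 392]);
translate([216, 366, 0]) cube([36, 36, 392]);
translate([445, 366, 0]) cube([36, 36, 392]);


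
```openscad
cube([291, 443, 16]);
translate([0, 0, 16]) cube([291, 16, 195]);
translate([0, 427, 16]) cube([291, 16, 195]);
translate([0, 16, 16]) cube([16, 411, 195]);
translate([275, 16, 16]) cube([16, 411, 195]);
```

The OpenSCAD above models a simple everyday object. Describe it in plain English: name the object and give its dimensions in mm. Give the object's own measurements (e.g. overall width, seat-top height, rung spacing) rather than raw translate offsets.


An open-topped rectangular box: outside dimensions 291×443×211 mm, with a uniform wall and base thickness of 16 mm. The base is a full 291×443 slab on the floor; four walls sit on top of the base. The front and back walls (the −y and +y sides) span the full width; the two side walls fit between them.


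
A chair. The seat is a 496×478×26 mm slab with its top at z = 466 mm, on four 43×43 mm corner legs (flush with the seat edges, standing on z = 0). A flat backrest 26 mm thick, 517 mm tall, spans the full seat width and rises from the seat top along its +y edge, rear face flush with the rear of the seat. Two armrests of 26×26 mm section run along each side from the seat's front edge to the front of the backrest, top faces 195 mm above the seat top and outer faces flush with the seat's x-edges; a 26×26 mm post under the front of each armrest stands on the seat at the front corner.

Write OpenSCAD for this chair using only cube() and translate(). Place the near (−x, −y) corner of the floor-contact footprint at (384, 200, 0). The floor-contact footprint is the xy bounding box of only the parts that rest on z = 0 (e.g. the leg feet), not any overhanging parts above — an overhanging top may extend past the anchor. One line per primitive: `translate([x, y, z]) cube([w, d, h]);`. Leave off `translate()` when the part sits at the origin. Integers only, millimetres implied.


translate([384, 200, 440]) cube([496, 478, 26]);
translate([384, 200, 0]) cube([43, 43, 440]);
translate([837, 200, 0]) cube([43, 43, 440]);
translate([384, 635, 0]) cube([43, 43, 440]);
translate([837, 635, 0]) cube([43, 43, 440]);
translate([384, 652, 466]) cube([496, 26, 517]);
translate([384, 200, 635]) cube([26, 452, 26]);
translate([854, 200, 635]) cube([26, 452, 26]);
translate([384, 200, 466]) cube([26, 26, 169]);
translate([854, 200, 466]) cube([26, 26, 169]);


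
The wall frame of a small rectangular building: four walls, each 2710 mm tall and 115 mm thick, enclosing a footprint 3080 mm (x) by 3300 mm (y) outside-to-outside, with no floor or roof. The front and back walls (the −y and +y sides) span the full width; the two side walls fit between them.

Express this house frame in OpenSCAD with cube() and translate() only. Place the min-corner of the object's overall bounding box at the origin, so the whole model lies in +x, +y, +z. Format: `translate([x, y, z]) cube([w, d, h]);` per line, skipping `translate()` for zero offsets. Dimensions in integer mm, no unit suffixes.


cube([3080, 115, 2710]);
translate([0, 3185, 0]) cube([3080, 115, 2710]);
translate([0, 115, 0]) cube([115, 3070, 2710]);
translate([2965, 115, 0]) cube([115, 3070, 2710]);


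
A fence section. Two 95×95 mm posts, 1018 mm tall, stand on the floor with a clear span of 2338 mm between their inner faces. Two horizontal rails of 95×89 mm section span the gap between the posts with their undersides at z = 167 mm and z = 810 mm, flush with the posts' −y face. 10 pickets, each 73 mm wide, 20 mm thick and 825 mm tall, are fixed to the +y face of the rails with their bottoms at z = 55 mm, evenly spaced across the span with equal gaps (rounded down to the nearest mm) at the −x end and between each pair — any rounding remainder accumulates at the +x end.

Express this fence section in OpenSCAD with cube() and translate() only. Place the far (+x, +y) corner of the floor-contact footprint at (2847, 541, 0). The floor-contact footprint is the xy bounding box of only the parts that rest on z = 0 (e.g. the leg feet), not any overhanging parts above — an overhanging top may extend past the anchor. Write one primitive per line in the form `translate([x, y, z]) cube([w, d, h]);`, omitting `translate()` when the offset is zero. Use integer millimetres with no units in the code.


translate([319, 446, 0]) cube([95, 95, 1018]);
translate([2752, 446, 0]) cube([95, 95, 1018]);
translate([414, 446, 167]) cube([2338, 95, 89]);
translate([414, 446, 810]) cube([2338, 95, 89]);
translate([560, 541, 55]) cube([73, 20, 825]);
translate([779, 541, 55]) cube([73, 20, 825]);
translate([998, 541, 55]) cube([73, 20, 825]);
translate([1217, 541, 55]) cube([73, 20, 825]);
translate([1436, 541, 55]) cube([73, 20, 825]);
translate([1655, 541, 55]) cube([73, 20, 825]);
translate([1874, 541, 55]) cube([73, 20, 825]);
translate([2093, 541, 55]) cube([73, 20, 825]);
translate([2312, 541, 55]) cube([73, 20, 825]);
translate([2531, 541, 55]) cube([73, 20, 825]);


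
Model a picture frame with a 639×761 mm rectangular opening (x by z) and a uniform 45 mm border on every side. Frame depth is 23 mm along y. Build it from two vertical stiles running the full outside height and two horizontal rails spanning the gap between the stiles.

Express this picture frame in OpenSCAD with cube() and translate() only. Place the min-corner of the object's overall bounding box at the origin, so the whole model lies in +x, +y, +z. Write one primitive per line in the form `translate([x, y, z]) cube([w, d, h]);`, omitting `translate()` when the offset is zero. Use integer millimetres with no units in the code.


cube([45, 23, 851]);
translate([684, 0, 0]) cube([45, 23, 851]);
translate([45, 0, 0]) cube([639, 23, 45]);
translate([45, 0, 806]) cube([639, 23, 45]);


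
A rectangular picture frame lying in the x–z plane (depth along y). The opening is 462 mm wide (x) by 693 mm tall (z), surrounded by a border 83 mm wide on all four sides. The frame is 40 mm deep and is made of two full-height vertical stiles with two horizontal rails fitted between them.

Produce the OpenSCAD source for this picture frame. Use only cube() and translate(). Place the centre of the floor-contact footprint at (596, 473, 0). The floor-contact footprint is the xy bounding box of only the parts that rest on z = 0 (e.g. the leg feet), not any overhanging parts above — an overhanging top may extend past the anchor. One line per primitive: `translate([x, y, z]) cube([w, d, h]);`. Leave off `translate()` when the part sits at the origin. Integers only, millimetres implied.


translate([282, 453, 0]) cube([83, 40, 859]);
translate([827, 453, 0]) cube([83, 40, 859]);
translate([365, 453, 0]) cube([462, 40, 83]);
translate([365, 453, 776]) cube([462, 40, 83]);


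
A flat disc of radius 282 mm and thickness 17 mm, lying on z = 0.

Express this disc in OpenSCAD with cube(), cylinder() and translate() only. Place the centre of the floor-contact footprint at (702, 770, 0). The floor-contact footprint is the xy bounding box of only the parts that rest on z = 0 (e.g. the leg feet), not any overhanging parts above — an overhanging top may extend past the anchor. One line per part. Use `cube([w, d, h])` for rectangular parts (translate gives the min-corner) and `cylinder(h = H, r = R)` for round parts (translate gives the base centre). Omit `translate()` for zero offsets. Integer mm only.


translate([702, 770, 0]) cylinder(h = 17, r = 282);


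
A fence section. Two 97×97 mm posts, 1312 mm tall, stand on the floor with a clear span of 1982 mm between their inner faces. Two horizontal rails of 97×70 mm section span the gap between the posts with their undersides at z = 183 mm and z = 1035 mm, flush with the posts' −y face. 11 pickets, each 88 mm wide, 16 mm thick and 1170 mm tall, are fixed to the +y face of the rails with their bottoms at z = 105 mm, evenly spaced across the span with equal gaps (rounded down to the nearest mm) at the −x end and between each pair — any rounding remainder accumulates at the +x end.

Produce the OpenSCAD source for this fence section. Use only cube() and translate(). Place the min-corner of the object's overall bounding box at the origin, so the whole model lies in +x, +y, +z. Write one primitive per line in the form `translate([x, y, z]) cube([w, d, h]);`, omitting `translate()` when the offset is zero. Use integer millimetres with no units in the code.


cube([97, 97, 1312]);
translate([2079, 0, 0]) cube([97, 97, 1312]);
translate([97, 0, 183]) cube([1982, 97, 70]);
translate([97, 0, 1035]) cube([1982, 97, 70]);
translate([181, 97, 105]) cube([88, 16, 1170]);
translate([353, 97, 105]) cube([88, 16, 1170]);
translate([525, 97, 105]) cube([88, 16, 1170]);
translate([697, 97, 105]) cube([88, 16, 1170]);
translate([869, 97, 105]) cube([88, 16, 1170]);
translate([1041, 97, 105]) cube([88, 16, 1170]);
translate([1213, 97, 105]) cube([88, 16, 1170]);
translate([1385, 97, 105]) cube([88, 16, 1170]);
translate([1557, 97, 105]) cube([88, 16, 1170]);
translate([1729, 97, 105]) cube([88, 16, 1170]);
translate([1901, 97, 105]) cube([88, 16, 1170]);


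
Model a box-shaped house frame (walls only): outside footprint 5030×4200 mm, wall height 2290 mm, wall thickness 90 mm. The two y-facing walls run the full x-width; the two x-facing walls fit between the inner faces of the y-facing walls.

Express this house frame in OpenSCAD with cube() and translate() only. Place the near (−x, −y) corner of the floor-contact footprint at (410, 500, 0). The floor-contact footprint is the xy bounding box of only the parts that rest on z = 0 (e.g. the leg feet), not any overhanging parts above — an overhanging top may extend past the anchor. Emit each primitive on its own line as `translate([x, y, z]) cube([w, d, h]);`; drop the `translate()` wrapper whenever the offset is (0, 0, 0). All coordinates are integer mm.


translate([410, 500, 0]) cube([5030, 90, 2290]);
translate([410, 4610, 0]) cube([5030, 90, 2290]);
translate([410, 590, 0]) cube([90, 4020, 2290]);
translate([5350, 590, 0]) cube([90, 4020, 2290]);


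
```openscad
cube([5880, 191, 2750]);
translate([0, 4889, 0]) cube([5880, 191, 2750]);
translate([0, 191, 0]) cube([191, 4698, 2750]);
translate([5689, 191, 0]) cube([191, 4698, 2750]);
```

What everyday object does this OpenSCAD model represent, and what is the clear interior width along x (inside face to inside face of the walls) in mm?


A house (or room) frame. The interior width is 5498 mm.

Four 2750 mm walls enclosing a rectangle with no floor or roof — a room or house frame. Outside width is 5880 mm and wall thickness is 191 mm, so the interior width is 5880 − 2 × 191 = 5498 mm.


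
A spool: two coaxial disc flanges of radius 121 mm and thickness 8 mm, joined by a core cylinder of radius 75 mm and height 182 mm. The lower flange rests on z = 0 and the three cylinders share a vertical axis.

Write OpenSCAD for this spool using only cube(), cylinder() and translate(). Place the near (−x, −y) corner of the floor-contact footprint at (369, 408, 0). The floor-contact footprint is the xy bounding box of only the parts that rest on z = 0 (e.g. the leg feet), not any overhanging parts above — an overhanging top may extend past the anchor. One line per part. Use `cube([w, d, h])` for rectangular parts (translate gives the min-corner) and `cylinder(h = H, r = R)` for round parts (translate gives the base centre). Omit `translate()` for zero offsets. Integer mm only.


translate([490, 529, 0]) cylinder(h = 8, r = 121);
translate([490, 529, 8]) cylinder(h = 182, r = 75);
translate([490, 529, 190]) cylinder(h = 8, r = 121);


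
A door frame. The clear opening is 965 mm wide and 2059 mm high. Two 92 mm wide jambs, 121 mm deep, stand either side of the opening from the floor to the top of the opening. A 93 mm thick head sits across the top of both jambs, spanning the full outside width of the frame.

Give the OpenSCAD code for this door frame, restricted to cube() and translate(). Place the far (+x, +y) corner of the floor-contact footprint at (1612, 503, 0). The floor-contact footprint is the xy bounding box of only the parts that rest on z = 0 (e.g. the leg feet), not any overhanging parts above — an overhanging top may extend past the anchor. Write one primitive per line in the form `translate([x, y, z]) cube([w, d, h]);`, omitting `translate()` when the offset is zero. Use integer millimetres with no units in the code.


translate([463, 382, 0]) cube([92, 121, 2059]);
translate([1520, 382, 0]) cube([92, 121, 2059]);
translate([463, 382, 2059]) cube([1149, 121, 93]);


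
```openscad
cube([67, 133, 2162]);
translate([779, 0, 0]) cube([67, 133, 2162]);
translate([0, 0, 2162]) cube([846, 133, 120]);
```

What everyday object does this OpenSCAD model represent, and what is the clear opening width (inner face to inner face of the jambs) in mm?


A door frame. The clear opening width is 712 mm.

Two 2162 mm tall posts with a header on top — a door frame. The left jamb is 67 mm wide at x = 0; the right jamb starts at x = 779. The clear opening is 779 − 67 = 712 mm.


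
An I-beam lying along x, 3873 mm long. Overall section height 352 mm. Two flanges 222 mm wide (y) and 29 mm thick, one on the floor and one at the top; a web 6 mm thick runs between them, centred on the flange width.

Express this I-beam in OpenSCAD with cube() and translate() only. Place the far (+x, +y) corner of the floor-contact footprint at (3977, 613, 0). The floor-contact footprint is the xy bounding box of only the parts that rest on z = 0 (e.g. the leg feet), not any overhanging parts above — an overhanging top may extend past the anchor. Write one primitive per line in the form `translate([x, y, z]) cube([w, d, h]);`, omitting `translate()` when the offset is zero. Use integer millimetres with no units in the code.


translate([104, 391, 0]) cube([3873, 222, 29]);
translate([104, 499, 29]) cube([3873, 6, 294]);
translate([104, 391, 323]) cube([3873, 222, 29]);


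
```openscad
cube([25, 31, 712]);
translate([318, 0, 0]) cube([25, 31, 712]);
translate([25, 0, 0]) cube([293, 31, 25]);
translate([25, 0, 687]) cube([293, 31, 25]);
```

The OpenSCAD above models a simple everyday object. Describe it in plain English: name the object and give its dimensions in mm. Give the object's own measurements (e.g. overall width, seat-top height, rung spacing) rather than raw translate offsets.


A rectangular picture frame lying in the x–z plane (depth along y). The opening is 293 mm wide (x) by 662 mm tall (z), surrounded by a border 25 mm wide on all four sides. The frame is 31 mm deep and is made of two full-height vertical stiles with two horizontal rails fitted between them.


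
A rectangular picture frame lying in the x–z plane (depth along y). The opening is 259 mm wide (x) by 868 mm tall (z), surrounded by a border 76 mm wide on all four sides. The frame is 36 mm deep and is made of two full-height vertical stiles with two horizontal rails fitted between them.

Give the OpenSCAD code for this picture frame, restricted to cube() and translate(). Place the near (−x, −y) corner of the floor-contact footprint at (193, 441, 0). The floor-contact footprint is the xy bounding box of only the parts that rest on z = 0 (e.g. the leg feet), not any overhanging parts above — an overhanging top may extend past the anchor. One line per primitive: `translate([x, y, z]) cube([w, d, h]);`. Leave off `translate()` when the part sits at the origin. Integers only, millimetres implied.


translate([193, 441, 0]) cube([76, 36, 1020]);
translate([528, 441, 0]) cube([76, 36, 1020]);
translate([269, 441, 0]) cube([259, 36, 76]);
translate([269, 441, 944]) cube([259, 36, 76]);


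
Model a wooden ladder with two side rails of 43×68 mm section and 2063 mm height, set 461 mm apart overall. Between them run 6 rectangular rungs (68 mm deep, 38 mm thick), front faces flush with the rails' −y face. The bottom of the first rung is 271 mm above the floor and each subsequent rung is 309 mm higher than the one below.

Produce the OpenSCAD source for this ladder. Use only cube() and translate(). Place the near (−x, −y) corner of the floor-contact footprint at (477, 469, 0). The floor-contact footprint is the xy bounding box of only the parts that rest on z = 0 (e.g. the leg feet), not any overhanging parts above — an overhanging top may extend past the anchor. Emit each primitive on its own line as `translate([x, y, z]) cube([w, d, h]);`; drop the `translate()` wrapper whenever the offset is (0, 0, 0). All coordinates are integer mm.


translate([477, 469, 0]) cube([43, 68, 2063]);
translate([895, 469, 0]) cube([43, 68, 2063]);
translate([520, 469, 271]) cube([375, 68, 38]);
translate([520, 469, 580]) cube([375, 68, 38]);
translate([520, 469, 889]) cube([375, 68, 38]);
translate([520, 469, 1198]) cube([375, 68, 38]);
translate([520, 469, 1507]) cube([375, 68, 38]);
translate([520, 469, 1816]) cube([375, 68, 38]);


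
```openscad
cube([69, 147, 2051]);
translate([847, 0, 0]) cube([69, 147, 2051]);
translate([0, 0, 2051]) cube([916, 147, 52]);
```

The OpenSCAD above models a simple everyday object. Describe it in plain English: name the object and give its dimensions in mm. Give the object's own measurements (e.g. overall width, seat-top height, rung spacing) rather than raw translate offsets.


A door frame. The clear opening is 778 mm wide and 2051 mm high. Two 69 mm wide jambs, 147 mm deep, stand either side of the opening from the floor to the top of the opening. A 52 mm thick head sits across the top of both jambs, spanning the full outside width of the frame.
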